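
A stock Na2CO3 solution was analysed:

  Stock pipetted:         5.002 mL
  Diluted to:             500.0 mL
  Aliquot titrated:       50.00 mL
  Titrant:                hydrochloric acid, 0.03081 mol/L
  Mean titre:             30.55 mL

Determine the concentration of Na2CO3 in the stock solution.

Na2CO3 + 2 HCl → 2 NaCl + H2O + CO2
n(HCl) = 0.03055 × 0.03081 = 9.412 × 10^-4 mol
From the 1:2 ratio, n(Na2CO3) in the aliquot = 1/2 × 9.412 × 10^-4 = 4.706 × 10^-4 mol
[Na2CO3]_dilute = 4.706 × 10^-4 / 0.05000 = 0.009412 mol/L
Dilution factor = 500.0 / 5.002 = 99.96
[Na2CO3]_stock = 0.009412 × 99.96 = 0.9409 mol/L

0.9409 mol/L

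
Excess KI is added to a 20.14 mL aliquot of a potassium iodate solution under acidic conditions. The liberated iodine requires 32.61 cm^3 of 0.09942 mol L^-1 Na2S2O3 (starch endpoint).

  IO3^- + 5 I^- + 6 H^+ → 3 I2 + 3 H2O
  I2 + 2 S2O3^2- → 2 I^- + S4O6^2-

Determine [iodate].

0.02683 mol/L

n(S2O3^2-) = 0.03261 × 0.09942 = 3.242 × 10^-3 mol
n(I2) = n(S2O3^2-)/2 = 1.621 × 10^-3 mol
From the 1:3 ratio, n(IO3^-) in the aliquot = 1/3 × 1.621 × 10^-3 = 5.403 × 10^-4 mol
[IO3^-] = 5.403 × 10^-4 / 0.02014 = 0.02683 mol/L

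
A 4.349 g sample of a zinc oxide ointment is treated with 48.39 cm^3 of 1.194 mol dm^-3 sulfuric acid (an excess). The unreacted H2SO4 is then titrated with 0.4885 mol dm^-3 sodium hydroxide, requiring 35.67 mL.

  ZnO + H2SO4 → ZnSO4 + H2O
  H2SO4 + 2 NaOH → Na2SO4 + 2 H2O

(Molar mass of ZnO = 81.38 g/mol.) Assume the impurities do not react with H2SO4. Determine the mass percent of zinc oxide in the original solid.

91.81 %

n(H2SO4) added = 0.04839 × 1.194 = 0.05778 mol
n(NaOH) used in back-titration = 0.03567 × 0.4885 = 0.01742 mol
From the 1:2 ratio, n(H2SO4) left over = 1/2 × 0.01742 = 8.712 × 10^-3 mol
n(H2SO4) consumed by analyte = 0.05778 − 8.712 × 10^-3 = 0.04907 mol
n(ZnO) = 0.04907 mol (1:1 ratio)
mass of ZnO = 0.04907 × 81.38 = 3.993 g
% ZnO = 3.993 / 4.349 × 100 = 91.81 %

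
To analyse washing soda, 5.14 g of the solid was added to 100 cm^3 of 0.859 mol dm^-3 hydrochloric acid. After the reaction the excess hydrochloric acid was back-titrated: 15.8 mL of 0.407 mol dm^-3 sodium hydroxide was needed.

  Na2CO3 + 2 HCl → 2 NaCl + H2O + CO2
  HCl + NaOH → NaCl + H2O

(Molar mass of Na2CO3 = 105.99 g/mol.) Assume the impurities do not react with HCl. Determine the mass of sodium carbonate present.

4.21 g

n(HCl) added = 0.100 × 0.859 = 0.0859 mol
n(NaOH) used in back-titration = 0.0158 × 0.407 = 6.43 × 10^-3 mol
n(HCl) left over = 6.43 × 10^-3 mol (1:1 ratio)
n(HCl) consumed by analyte = 0.0859 − 6.43 × 10^-3 = 0.0795 mol
From the 1:2 ratio, n(Na2CO3) = 1/2 × 0.0795 = 0.0397 mol
mass of Na2CO3 = 0.0397 × 105.99 = 4.21 g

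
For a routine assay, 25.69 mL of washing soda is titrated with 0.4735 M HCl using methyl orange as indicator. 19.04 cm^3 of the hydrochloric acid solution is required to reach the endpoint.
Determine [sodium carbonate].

Na2CO3 + 2 HCl → 2 NaCl + H2O + CO2
n(HCl) = 0.01904 L × 0.4735 mol/L = 9.015 × 10^-3 mol
From the 1:2 mole ratio, n(Na2CO3) = 1/2 × 9.015 × 10^-3 = 4.508 × 10^-3 mol
[Na2CO3] = 4.508 × 10^-3 mol / 0.02569 L = 0.1755 mol/L

0.1755 M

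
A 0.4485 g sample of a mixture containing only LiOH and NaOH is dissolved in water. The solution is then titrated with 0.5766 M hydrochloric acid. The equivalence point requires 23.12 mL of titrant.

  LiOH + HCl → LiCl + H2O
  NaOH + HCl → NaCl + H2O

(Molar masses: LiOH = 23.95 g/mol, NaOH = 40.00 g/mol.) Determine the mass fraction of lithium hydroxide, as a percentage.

n(HCl) = 0.02312 × 0.5766 = 0.01333 mol
Let x = n(LiOH), y = n(NaOH).
Titrant: 1x + 1y = 0.01333;  mass: 23.95x + 40.00y = 0.4485
Solving, x = 5.280 × 10^-3 mol, y = 8.051 × 10^-3 mol
mass of LiOH = 5.280 × 10^-3 × 23.95 = 0.1264 g
% LiOH = 0.1264 / 0.4485 × 100 = 28.19 %

28.19 %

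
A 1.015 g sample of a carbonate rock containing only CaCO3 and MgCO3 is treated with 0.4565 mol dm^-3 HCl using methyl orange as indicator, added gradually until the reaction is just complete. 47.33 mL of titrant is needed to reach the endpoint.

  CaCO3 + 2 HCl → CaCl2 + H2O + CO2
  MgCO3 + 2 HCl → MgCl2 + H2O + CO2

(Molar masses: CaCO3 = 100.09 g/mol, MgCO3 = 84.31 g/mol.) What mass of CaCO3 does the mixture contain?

n(HCl) = 0.04733 × 0.4565 = 0.02161 mol
Let x = n(CaCO3), y = n(MgCO3).
Titrant: 2x + 2y = 0.02161;  mass: 100.09x + 84.31y = 1.015
Solving, x = 6.603 × 10^-3 mol, y = 4.200 × 10^-3 mol
mass of CaCO3 = 6.603 × 10^-3 × 100.09 = 0.6609 g

0.6609 g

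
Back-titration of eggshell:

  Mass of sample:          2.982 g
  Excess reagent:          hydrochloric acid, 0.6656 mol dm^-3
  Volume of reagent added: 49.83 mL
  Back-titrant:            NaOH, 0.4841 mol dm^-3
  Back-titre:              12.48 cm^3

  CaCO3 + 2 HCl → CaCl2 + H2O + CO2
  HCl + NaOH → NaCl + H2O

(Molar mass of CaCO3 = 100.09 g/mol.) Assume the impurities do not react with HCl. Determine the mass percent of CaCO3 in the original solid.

45.52 %

n(HCl) added = 0.04983 × 0.6656 = 0.03317 mol
n(NaOH) used in back-titration = 0.01248 × 0.4841 = 6.042 × 10^-3 mol
n(HCl) left over = 6.042 × 10^-3 mol (1:1 ratio)
n(HCl) consumed by analyte = 0.03317 − 6.042 × 10^-3 = 0.02713 mol
From the 1:2 ratio, n(CaCO3) = 1/2 × 0.02713 = 0.01356 mol
mass of CaCO3 = 0.01356 × 100.09 = 1.357 g
% CaCO3 = 1.357 / 2.982 × 100 = 45.52 %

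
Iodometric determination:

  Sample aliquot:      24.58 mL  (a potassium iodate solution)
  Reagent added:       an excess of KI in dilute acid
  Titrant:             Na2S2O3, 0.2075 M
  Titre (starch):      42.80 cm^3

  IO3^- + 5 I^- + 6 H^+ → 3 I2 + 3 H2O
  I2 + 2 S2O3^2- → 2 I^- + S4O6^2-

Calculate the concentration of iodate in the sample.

0.06022 M

n(S2O3^2-) = 0.04280 × 0.2075 = 8.881 × 10^-3 mol
n(I2) = n(S2O3^2-)/2 = 4.440 × 10^-3 mol
From the 1:3 ratio, n(IO3^-) in the aliquot = 1/3 × 4.440 × 10^-3 = 1.480 × 10^-3 mol
[IO3^-] = 1.480 × 10^-3 / 0.02458 = 0.06022 mol/L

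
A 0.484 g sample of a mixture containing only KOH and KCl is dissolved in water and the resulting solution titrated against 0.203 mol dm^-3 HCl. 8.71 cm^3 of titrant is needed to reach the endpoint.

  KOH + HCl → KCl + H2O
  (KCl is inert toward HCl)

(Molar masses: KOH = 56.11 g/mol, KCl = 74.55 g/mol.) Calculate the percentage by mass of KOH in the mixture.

20.5 %

n(HCl) = 0.00871 × 0.203 = 1.77 × 10^-3 mol
Let x = n(KOH), y = n(KCl).
Titrant: 1x = 1.77 × 10^-3;  mass: 56.11x + 74.55y = 0.484
Solving, x = 1.77 × 10^-3 mol, y = 5.16 × 10^-3 mol
mass of KOH = 1.77 × 10^-3 × 56.11 = 0.0992 g
% KOH = 0.0992 / 0.484 × 100 = 20.5 %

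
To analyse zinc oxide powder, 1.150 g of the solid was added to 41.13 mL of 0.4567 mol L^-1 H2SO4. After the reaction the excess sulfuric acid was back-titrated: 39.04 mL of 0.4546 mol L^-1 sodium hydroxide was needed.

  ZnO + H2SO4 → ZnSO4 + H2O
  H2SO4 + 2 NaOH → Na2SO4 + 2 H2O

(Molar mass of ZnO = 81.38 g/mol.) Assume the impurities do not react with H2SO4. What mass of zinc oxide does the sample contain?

n(H2SO4) added = 0.04113 × 0.4567 = 0.01878 mol
n(NaOH) used in back-titration = 0.03904 × 0.4546 = 0.01775 mol
From the 1:2 ratio, n(H2SO4) left over = 1/2 × 0.01775 = 8.874 × 10^-3 mol
n(H2SO4) consumed by analyte = 0.01878 − 8.874 × 10^-3 = 9.910 × 10^-3 mol
n(ZnO) = 9.910 × 10^-3 mol (1:1 ratio)
mass of ZnO = 9.910 × 10^-3 × 81.38 = 0.8065 g

0.8065 g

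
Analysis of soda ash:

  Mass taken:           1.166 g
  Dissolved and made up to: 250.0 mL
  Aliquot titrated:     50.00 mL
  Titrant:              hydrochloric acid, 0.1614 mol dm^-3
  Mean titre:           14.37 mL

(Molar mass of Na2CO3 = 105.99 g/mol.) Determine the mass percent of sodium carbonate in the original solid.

52.71 %

Na2CO3 + 2 HCl → 2 NaCl + H2O + CO2
n(HCl) per titration = 0.01437 × 0.1614 = 2.319 × 10^-3 mol
From the 1:2 ratio, n(Na2CO3) in each aliquot = 1/2 × 2.319 × 10^-3 = 1.160 × 10^-3 mol
n(Na2CO3) in the whole flask = 1.160 × 10^-3 × 250.0/50.00 = 5.798 × 10^-3 mol
mass of Na2CO3 = 5.798 × 10^-3 × 105.99 = 0.6146 g
% Na2CO3 = 0.6146 / 1.166 × 100 = 52.71 %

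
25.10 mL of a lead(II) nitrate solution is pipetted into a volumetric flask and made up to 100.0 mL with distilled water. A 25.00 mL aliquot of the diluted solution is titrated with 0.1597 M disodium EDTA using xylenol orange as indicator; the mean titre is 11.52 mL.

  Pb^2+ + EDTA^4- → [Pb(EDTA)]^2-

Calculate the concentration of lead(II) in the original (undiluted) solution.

n(EDTA) = 0.01152 × 0.1597 = 1.840 × 10^-3 mol
n(Pb2+) in the aliquot = 1.840 × 10^-3 mol (1:1 ratio)
[Pb2+]_dilute = 1.840 × 10^-3 / 0.02500 = 0.07359 mol/L
Dilution factor = 100.0 / 25.10 = 3.984
[Pb2+]_stock = 0.07359 × 3.984 = 0.2932 mol/L

0.2932 M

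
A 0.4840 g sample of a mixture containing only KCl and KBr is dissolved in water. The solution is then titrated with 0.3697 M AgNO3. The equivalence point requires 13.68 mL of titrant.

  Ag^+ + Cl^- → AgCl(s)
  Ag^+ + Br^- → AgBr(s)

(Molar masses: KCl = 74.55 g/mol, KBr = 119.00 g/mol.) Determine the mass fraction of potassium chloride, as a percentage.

40.83 %

n(AgNO3) = 0.01368 × 0.3697 = 5.057 × 10^-3 mol
Let x = n(KCl), y = n(KBr).
Titrant: 1x + 1y = 5.057 × 10^-3;  mass: 74.55x + 119.00y = 0.4840
Solving, x = 2.651 × 10^-3 mol, y = 2.406 × 10^-3 mol
mass of KCl = 2.651 × 10^-3 × 74.55 = 0.1976 g
% KCl = 0.1976 / 0.4840 × 100 = 40.83 %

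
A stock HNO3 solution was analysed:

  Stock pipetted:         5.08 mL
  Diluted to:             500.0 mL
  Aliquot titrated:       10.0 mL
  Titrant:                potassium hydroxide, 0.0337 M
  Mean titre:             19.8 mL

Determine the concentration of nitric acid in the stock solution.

6.57 M

HNO3 + KOH → KNO3 + H2O
n(KOH) = 0.0198 × 0.0337 = 6.67 × 10^-4 mol
n(HNO3) in the aliquot = 6.67 × 10^-4 mol (1:1 ratio)
[HNO3]_dilute = 6.67 × 10^-4 / 0.0100 = 0.0667 mol/L
Dilution factor = 500.0 / 5.08 = 98.43
[HNO3]_stock = 0.0667 × 98.43 = 6.57 mol/L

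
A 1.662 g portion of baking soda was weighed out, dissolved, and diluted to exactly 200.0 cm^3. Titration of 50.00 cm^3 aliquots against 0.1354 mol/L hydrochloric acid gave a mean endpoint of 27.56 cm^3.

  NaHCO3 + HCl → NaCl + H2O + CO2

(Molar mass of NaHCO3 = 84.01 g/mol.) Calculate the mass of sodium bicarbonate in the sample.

1.254 g

n(HCl) per titration = 0.02756 × 0.1354 = 3.732 × 10^-3 mol
n(NaHCO3) in each aliquot = 3.732 × 10^-3 mol (1:1 ratio)
n(NaHCO3) in the whole flask = 3.732 × 10^-3 × 200.0/50.00 = 0.01493 mol
mass of NaHCO3 = 0.01493 × 84.01 = 1.254 g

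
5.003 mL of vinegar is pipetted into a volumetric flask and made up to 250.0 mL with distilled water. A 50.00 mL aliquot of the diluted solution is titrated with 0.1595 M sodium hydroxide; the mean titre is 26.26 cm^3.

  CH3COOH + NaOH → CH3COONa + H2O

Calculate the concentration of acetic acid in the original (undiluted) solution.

4.186 M

n(NaOH) = 0.02626 × 0.1595 = 4.188 × 10^-3 mol
n(CH3COOH) in the aliquot = 4.188 × 10^-3 mol (1:1 ratio)
[CH3COOH]_dilute = 4.188 × 10^-3 / 0.05000 = 0.08377 mol/L
Dilution factor = 250.0 / 5.003 = 49.97
[CH3COOH]_stock = 0.08377 × 49.97 = 4.186 mol/L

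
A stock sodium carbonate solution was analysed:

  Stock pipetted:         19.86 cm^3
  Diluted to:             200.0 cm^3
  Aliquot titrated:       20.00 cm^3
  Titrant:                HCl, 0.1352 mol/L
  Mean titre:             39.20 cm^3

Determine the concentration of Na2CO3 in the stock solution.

Na2CO3 + 2 HCl → 2 NaCl + H2O + CO2
n(HCl) = 0.03920 × 0.1352 = 5.300 × 10^-3 mol
From the 1:2 ratio, n(Na2CO3) in the aliquot = 1/2 × 5.300 × 10^-3 = 2.650 × 10^-3 mol
[Na2CO3]_dilute = 2.650 × 10^-3 / 0.02000 = 0.1325 mol/L
Dilution factor = 200.0 / 19.86 = 10.07
[Na2CO3]_stock = 0.1325 × 10.07 = 1.334 mol/L

1.334 mol/L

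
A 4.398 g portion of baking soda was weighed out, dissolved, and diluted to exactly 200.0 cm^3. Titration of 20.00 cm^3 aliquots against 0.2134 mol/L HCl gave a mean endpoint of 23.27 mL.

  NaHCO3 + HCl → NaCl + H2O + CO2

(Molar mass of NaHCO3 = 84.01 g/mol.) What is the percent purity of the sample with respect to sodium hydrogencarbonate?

94.86 %

n(HCl) per titration = 0.02327 × 0.2134 = 4.966 × 10^-3 mol
n(NaHCO3) in each aliquot = 4.966 × 10^-3 mol (1:1 ratio)
n(NaHCO3) in the whole flask = 4.966 × 10^-3 × 200.0/20.00 = 0.04966 mol
mass of NaHCO3 = 0.04966 × 84.01 = 4.172 g
% NaHCO3 = 4.172 / 4.398 × 100 = 94.86 %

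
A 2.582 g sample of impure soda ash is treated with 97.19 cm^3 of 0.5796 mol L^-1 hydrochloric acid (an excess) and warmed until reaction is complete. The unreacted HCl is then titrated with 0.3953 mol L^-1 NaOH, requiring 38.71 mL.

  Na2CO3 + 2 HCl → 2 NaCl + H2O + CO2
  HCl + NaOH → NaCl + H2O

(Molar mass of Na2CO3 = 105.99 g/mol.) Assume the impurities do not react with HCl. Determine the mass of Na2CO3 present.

n(HCl) added = 0.09719 × 0.5796 = 0.05633 mol
n(NaOH) used in back-titration = 0.03871 × 0.3953 = 0.01530 mol
n(HCl) left over = 0.01530 mol (1:1 ratio)
n(HCl) consumed by analyte = 0.05633 − 0.01530 = 0.04103 mol
From the 1:2 ratio, n(Na2CO3) = 1/2 × 0.04103 = 0.02051 mol
mass of Na2CO3 = 0.02051 × 105.99 = 2.174 g

2.174 g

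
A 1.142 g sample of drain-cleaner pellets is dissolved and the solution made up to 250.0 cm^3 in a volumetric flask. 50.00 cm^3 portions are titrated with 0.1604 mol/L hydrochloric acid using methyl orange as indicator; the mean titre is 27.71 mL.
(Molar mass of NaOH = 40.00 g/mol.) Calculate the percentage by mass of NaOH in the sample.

NaOH + HCl → NaCl + H2O
n(HCl) per titration = 0.02771 × 0.1604 = 4.445 × 10^-3 mol
n(NaOH) in each aliquot = 4.445 × 10^-3 mol (1:1 ratio)
n(NaOH) in the whole flask = 4.445 × 10^-3 × 250.0/50.00 = 0.02222 mol
mass of NaOH = 0.02222 × 40.00 = 0.8889 g
% NaOH = 0.8889 / 1.142 × 100 = 77.84 %

77.84 %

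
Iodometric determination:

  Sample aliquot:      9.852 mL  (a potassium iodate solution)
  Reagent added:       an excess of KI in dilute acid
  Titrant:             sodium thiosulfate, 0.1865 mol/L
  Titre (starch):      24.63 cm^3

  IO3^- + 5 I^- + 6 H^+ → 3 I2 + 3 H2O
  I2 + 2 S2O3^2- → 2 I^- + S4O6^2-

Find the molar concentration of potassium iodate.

n(S2O3^2-) = 0.02463 × 0.1865 = 4.593 × 10^-3 mol
n(I2) = n(S2O3^2-)/2 = 2.297 × 10^-3 mol
From the 1:3 ratio, n(IO3^-) in the aliquot = 1/3 × 2.297 × 10^-3 = 7.656 × 10^-4 mol
[IO3^-] = 7.656 × 10^-4 / 0.009852 = 0.07771 mol/L

0.07771 mol/L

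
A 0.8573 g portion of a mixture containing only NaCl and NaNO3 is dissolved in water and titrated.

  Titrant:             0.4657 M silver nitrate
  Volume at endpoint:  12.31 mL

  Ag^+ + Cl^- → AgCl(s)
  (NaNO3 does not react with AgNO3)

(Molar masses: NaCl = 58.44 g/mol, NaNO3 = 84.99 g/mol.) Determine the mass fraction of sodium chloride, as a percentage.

39.08 %

n(AgNO3) = 0.01231 × 0.4657 = 5.733 × 10^-3 mol
Let x = n(NaCl), y = n(NaNO3).
Titrant: 1x = 5.733 × 10^-3;  mass: 58.44x + 84.99y = 0.8573
Solving, x = 5.733 × 10^-3 mol, y = 6.145 × 10^-3 mol
mass of NaCl = 5.733 × 10^-3 × 58.44 = 0.3350 g
% NaCl = 0.3350 / 0.8573 × 100 = 39.08 %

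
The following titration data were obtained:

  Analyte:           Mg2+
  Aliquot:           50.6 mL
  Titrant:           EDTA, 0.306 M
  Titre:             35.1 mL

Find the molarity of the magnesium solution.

0.212 M

Mg^2+ + EDTA^4- → [Mg(EDTA)]^2-
n(EDTA) = 0.0351 L × 0.306 mol/L = 0.0107 mol
n(Mg2+) = 0.0107 mol (1:1 mole ratio)
[Mg2+] = 0.0107 mol / 0.0506 L = 0.212 mol/L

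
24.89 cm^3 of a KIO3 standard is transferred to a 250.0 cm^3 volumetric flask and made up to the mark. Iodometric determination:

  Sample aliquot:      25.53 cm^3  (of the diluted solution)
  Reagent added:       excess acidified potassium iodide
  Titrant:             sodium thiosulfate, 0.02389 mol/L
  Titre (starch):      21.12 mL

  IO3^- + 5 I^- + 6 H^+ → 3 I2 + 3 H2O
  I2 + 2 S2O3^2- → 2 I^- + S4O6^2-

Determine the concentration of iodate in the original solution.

0.03308 mol/L

n(S2O3^2-) = 0.02112 × 0.02389 = 5.046 × 10^-4 mol
n(I2) = n(S2O3^2-)/2 = 2.523 × 10^-4 mol
From the 1:3 ratio, n(IO3^-) in the aliquot = 1/3 × 2.523 × 10^-4 = 8.409 × 10^-5 mol
[IO3^-]_dilute = 8.409 × 10^-5 / 0.02553 = 0.003294 mol/L
[IO3^-]_original = 0.003294 × 250.0/24.89 = 0.03308 mol/L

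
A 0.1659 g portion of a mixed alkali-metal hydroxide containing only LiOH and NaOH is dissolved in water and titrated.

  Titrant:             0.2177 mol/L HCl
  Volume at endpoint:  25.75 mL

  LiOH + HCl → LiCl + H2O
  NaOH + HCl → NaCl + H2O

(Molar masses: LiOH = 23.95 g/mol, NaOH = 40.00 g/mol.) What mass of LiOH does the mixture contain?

0.08704 g

n(HCl) = 0.02575 × 0.2177 = 5.606 × 10^-3 mol
Let x = n(LiOH), y = n(NaOH).
Titrant: 1x + 1y = 5.606 × 10^-3;  mass: 23.95x + 40.00y = 0.1659
Solving, x = 3.634 × 10^-3 mol, y = 1.971 × 10^-3 mol
mass of LiOH = 3.634 × 10^-3 × 23.95 = 0.08704 g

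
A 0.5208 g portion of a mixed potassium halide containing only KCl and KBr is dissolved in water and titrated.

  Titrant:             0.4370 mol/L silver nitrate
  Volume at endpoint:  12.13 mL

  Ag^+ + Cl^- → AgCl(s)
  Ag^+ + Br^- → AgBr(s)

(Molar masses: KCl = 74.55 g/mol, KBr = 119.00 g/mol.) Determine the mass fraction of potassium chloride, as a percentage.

35.42 %

n(AgNO3) = 0.01213 × 0.4370 = 5.301 × 10^-3 mol
Let x = n(KCl), y = n(KBr).
Titrant: 1x + 1y = 5.301 × 10^-3;  mass: 74.55x + 119.00y = 0.5208
Solving, x = 2.475 × 10^-3 mol, y = 2.826 × 10^-3 mol
mass of KCl = 2.475 × 10^-3 × 74.55 = 0.1845 g
% KCl = 0.1845 / 0.5208 × 100 = 35.42 %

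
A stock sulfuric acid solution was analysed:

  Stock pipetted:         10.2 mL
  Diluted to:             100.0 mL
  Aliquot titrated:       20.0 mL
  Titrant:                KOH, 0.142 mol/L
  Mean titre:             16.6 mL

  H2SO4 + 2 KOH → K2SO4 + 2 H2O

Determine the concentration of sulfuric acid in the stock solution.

0.578 mol/L

n(KOH) = 0.0166 × 0.142 = 2.36 × 10^-3 mol
From the 1:2 ratio, n(H2SO4) in the aliquot = 1/2 × 2.36 × 10^-3 = 1.18 × 10^-3 mol
[H2SO4]_dilute = 1.18 × 10^-3 / 0.0200 = 0.0589 mol/L
Dilution factor = 100.0 / 10.2 = 9.804
[H2SO4]_stock = 0.0589 × 9.804 = 0.578 mol/L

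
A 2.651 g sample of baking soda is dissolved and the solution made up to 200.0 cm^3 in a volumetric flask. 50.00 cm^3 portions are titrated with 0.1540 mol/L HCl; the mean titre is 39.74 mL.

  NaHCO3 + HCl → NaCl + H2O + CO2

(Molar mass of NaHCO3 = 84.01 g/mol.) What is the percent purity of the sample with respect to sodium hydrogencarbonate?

77.58 %

n(HCl) per titration = 0.03974 × 0.1540 = 6.120 × 10^-3 mol
n(NaHCO3) in each aliquot = 6.120 × 10^-3 mol (1:1 ratio)
n(NaHCO3) in the whole flask = 6.120 × 10^-3 × 200.0/50.00 = 0.02448 mol
mass of NaHCO3 = 0.02448 × 84.01 = 2.057 g
% NaHCO3 = 2.057 / 2.651 × 100 = 77.58 %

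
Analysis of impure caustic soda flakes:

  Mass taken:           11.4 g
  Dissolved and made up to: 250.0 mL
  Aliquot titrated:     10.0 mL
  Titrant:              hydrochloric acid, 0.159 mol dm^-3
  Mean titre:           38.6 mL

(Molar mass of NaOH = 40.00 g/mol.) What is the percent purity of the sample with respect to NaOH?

53.8 %

NaOH + HCl → NaCl + H2O
n(HCl) per titration = 0.0386 × 0.159 = 6.14 × 10^-3 mol
n(NaOH) in each aliquot = 6.14 × 10^-3 mol (1:1 ratio)
n(NaOH) in the whole flask = 6.14 × 10^-3 × 250.0/10.0 = 0.153 mol
mass of NaOH = 0.153 × 40.00 = 6.14 g
% NaOH = 6.14 / 11.4 × 100 = 53.8 %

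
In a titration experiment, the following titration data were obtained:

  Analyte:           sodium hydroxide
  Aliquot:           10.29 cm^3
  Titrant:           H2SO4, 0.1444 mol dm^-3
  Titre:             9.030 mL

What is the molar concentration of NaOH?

0.2534 mol/L

2 NaOH + H2SO4 → Na2SO4 + 2 H2O
n(H2SO4) = 0.009030 L × 0.1444 mol/L = 1.304 × 10^-3 mol
From the 2:1 mole ratio, n(NaOH) = 2/1 × 1.304 × 10^-3 = 2.608 × 10^-3 mol
[NaOH] = 2.608 × 10^-3 mol / 0.01029 L = 0.2534 mol/L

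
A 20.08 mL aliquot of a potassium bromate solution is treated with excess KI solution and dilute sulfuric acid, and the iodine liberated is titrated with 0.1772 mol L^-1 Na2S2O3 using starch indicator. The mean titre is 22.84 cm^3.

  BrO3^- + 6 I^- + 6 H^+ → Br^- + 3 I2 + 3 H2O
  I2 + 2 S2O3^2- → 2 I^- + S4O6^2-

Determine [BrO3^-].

n(S2O3^2-) = 0.02284 × 0.1772 = 4.047 × 10^-3 mol
n(I2) = n(S2O3^2-)/2 = 2.024 × 10^-3 mol
From the 1:3 ratio, n(BrO3^-) in the aliquot = 1/3 × 2.024 × 10^-3 = 6.745 × 10^-4 mol
[BrO3^-] = 6.745 × 10^-4 / 0.02008 = 0.03359 mol/L

0.03359 mol/L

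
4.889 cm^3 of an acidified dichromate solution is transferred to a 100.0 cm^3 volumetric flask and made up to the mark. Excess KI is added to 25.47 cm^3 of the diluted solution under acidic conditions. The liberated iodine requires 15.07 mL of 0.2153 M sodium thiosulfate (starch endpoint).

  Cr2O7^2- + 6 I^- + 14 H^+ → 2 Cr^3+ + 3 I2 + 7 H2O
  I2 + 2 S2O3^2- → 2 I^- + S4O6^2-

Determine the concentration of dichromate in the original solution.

n(S2O3^2-) = 0.01507 × 0.2153 = 3.245 × 10^-3 mol
n(I2) = n(S2O3^2-)/2 = 1.622 × 10^-3 mol
From the 1:3 ratio, n(Cr2O7^2-) in the aliquot = 1/3 × 1.622 × 10^-3 = 5.408 × 10^-4 mol
[Cr2O7^2-]_dilute = 5.408 × 10^-4 / 0.02547 = 0.02123 mol/L
[Cr2O7^2-]_original = 0.02123 × 100.0/4.889 = 0.4343 mol/L

0.4343 M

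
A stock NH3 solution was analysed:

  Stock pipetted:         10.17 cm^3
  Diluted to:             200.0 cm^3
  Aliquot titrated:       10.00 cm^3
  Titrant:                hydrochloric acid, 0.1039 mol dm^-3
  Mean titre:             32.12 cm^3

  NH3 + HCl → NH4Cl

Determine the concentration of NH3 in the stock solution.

6.563 mol/L

n(HCl) = 0.03212 × 0.1039 = 3.337 × 10^-3 mol
n(NH3) in the aliquot = 3.337 × 10^-3 mol (1:1 ratio)
[NH3]_dilute = 3.337 × 10^-3 / 0.01000 = 0.3337 mol/L
Dilution factor = 200.0 / 10.17 = 19.67
[NH3]_stock = 0.3337 × 19.67 = 6.563 mol/L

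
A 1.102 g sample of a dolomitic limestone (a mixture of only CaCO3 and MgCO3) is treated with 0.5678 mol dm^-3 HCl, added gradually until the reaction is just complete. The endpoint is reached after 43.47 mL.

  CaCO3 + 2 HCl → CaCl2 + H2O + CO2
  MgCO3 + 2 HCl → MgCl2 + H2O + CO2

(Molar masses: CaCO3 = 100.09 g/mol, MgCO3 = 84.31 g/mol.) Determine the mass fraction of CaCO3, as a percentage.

35.41 %

n(HCl) = 0.04347 × 0.5678 = 0.02468 mol
Let x = n(CaCO3), y = n(MgCO3).
Titrant: 2x + 2y = 0.02468;  mass: 100.09x + 84.31y = 1.102
Solving, x = 3.899 × 10^-3 mol, y = 8.443 × 10^-3 mol
mass of CaCO3 = 3.899 × 10^-3 × 100.09 = 0.3902 g
% CaCO3 = 0.3902 / 1.102 × 100 = 35.41 %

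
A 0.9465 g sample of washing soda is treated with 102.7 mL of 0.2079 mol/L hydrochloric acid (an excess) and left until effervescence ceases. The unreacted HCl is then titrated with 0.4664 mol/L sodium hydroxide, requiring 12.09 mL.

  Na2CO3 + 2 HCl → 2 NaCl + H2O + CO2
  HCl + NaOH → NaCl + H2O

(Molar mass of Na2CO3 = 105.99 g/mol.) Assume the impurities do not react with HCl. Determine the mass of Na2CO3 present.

n(HCl) added = 0.1027 × 0.2079 = 0.02135 mol
n(NaOH) used in back-titration = 0.01209 × 0.4664 = 5.639 × 10^-3 mol
n(HCl) left over = 5.639 × 10^-3 mol (1:1 ratio)
n(HCl) consumed by analyte = 0.02135 − 5.639 × 10^-3 = 0.01571 mol
From the 1:2 ratio, n(Na2CO3) = 1/2 × 0.01571 = 7.856 × 10^-3 mol
mass of Na2CO3 = 7.856 × 10^-3 × 105.99 = 0.8327 g

0.8327 g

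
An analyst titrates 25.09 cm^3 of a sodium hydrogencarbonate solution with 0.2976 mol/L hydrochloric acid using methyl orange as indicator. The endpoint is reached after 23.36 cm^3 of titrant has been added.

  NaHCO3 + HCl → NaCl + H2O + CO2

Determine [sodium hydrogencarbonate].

n(HCl) = 0.02336 L × 0.2976 mol/L = 6.952 × 10^-3 mol
n(NaHCO3) = 6.952 × 10^-3 mol (1:1 mole ratio)
[NaHCO3] = 6.952 × 10^-3 mol / 0.02509 L = 0.2771 mol/L

0.2771 mol/L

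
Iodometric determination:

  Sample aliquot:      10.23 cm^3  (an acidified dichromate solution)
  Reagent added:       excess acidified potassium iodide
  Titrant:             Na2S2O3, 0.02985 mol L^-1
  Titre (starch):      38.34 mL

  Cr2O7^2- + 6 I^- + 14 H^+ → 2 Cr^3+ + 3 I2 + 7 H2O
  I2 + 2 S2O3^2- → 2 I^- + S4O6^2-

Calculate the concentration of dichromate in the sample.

n(S2O3^2-) = 0.03834 × 0.02985 = 1.144 × 10^-3 mol
n(I2) = n(S2O3^2-)/2 = 5.722 × 10^-4 mol
From the 1:3 ratio, n(Cr2O7^2-) in the aliquot = 1/3 × 5.722 × 10^-4 = 1.907 × 10^-4 mol
[Cr2O7^2-] = 1.907 × 10^-4 / 0.01023 = 0.01865 mol/L

0.01865 mol/L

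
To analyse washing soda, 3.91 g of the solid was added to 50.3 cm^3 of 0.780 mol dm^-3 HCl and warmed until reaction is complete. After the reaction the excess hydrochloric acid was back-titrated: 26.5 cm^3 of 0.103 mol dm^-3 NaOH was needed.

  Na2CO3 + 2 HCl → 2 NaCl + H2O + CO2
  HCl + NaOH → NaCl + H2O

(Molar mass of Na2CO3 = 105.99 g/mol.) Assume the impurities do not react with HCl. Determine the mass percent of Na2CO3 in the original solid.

n(HCl) added = 0.0503 × 0.780 = 0.0392 mol
n(NaOH) used in back-titration = 0.0265 × 0.103 = 2.73 × 10^-3 mol
n(HCl) left over = 2.73 × 10^-3 mol (1:1 ratio)
n(HCl) consumed by analyte = 0.0392 − 2.73 × 10^-3 = 0.0365 mol
From the 1:2 ratio, n(Na2CO3) = 1/2 × 0.0365 = 0.0183 mol
mass of Na2CO3 = 0.0183 × 105.99 = 1.93 g
% Na2CO3 = 1.93 / 3.91 × 100 = 49.5 %

49.5 %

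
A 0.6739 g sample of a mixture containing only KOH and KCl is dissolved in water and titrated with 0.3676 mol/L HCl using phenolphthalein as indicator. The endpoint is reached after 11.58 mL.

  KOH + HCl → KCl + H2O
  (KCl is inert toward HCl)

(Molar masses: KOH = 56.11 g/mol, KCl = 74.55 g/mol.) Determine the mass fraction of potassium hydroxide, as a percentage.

n(HCl) = 0.01158 × 0.3676 = 4.257 × 10^-3 mol
Let x = n(KOH), y = n(KCl).
Titrant: 1x = 4.257 × 10^-3;  mass: 56.11x + 74.55y = 0.6739
Solving, x = 4.257 × 10^-3 mol, y = 5.836 × 10^-3 mol
mass of KOH = 4.257 × 10^-3 × 56.11 = 0.2388 g
% KOH = 0.2388 / 0.6739 × 100 = 35.44 %

35.44 %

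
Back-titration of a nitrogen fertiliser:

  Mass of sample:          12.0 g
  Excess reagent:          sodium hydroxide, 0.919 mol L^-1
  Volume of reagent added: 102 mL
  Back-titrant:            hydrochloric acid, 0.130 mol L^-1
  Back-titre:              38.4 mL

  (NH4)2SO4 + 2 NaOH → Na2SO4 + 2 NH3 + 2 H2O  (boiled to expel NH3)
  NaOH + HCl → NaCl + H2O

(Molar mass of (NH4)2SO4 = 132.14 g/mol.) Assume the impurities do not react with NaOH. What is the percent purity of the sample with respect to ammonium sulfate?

n(NaOH) added = 0.102 × 0.919 = 0.0937 mol
n(HCl) used in back-titration = 0.0384 × 0.130 = 4.99 × 10^-3 mol
n(NaOH) left over = 4.99 × 10^-3 mol (1:1 ratio)
n(NaOH) consumed by analyte = 0.0937 − 4.99 × 10^-3 = 0.0887 mol
From the 1:2 ratio, n((NH4)2SO4) = 1/2 × 0.0887 = 0.0444 mol
mass of (NH4)2SO4 = 0.0444 × 132.14 = 5.86 g
% (NH4)2SO4 = 5.86 / 12.0 × 100 = 48.9 %

48.9 %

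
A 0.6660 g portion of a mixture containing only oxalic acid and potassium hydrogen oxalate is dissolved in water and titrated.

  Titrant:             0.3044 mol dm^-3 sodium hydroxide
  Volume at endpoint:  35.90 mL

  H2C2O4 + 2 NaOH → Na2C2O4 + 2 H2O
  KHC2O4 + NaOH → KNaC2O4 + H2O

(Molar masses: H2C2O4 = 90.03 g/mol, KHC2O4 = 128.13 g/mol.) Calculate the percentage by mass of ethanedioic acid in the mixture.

n(NaOH) = 0.03590 × 0.3044 = 0.01093 mol
Let x = n(H2C2O4), y = n(KHC2O4).
Titrant: 2x + 1y = 0.01093;  mass: 90.03x + 128.13y = 0.6660
Solving, x = 4.417 × 10^-3 mol, y = 2.094 × 10^-3 mol
mass of H2C2O4 = 4.417 × 10^-3 × 90.03 = 0.3976 g
% H2C2O4 = 0.3976 / 0.6660 × 100 = 59.71 %

59.71 %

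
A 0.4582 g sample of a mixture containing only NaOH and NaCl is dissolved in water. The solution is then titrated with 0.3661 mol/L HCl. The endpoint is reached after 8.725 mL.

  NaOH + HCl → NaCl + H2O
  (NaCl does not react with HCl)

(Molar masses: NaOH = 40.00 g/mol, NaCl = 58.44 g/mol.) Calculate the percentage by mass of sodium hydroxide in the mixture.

27.88 %

n(HCl) = 0.008725 × 0.3661 = 3.194 × 10^-3 mol
Let x = n(NaOH), y = n(NaCl).
Titrant: 1x = 3.194 × 10^-3;  mass: 40.00x + 58.44y = 0.4582
Solving, x = 3.194 × 10^-3 mol, y = 5.654 × 10^-3 mol
mass of NaOH = 3.194 × 10^-3 × 40.00 = 0.1278 g
% NaOH = 0.1278 / 0.4582 × 100 = 27.88 %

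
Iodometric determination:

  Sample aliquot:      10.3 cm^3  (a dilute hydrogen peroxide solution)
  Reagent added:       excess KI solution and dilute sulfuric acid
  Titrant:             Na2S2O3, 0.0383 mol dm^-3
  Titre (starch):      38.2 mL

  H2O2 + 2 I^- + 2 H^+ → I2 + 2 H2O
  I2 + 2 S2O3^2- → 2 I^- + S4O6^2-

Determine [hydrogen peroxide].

0.0710 mol/L

n(S2O3^2-) = 0.0382 × 0.0383 = 1.46 × 10^-3 mol
n(I2) = n(S2O3^2-)/2 = 7.32 × 10^-4 mol
n(H2O2) in the aliquot = 7.32 × 10^-4 mol (1:1 ratio)
[H2O2] = 7.32 × 10^-4 / 0.0103 = 0.0710 mol/L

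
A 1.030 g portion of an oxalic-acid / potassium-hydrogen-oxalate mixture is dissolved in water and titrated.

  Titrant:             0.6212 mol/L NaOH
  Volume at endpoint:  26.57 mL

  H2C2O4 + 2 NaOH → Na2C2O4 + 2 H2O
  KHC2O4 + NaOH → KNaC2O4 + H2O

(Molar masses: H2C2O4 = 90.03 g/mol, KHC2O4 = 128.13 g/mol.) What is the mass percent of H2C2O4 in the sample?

57.04 %

n(NaOH) = 0.02657 × 0.6212 = 0.01651 mol
Let x = n(H2C2O4), y = n(KHC2O4).
Titrant: 2x + 1y = 0.01651;  mass: 90.03x + 128.13y = 1.030
Solving, x = 6.526 × 10^-3 mol, y = 3.453 × 10^-3 mol
mass of H2C2O4 = 6.526 × 10^-3 × 90.03 = 0.5875 g
% H2C2O4 = 0.5875 / 1.030 × 100 = 57.04 %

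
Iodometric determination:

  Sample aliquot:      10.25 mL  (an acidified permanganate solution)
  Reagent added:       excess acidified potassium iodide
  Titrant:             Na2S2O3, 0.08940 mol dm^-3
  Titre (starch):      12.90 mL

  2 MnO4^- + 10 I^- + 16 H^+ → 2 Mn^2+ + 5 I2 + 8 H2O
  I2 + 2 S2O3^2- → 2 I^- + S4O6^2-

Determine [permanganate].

n(S2O3^2-) = 0.01290 × 0.08940 = 1.153 × 10^-3 mol
n(I2) = n(S2O3^2-)/2 = 5.766 × 10^-4 mol
From the 2:5 ratio, n(MnO4^-) in the aliquot = 2/5 × 5.766 × 10^-4 = 2.307 × 10^-4 mol
[MnO4^-] = 2.307 × 10^-4 / 0.01025 = 0.02250 mol/L

0.02250 mol/L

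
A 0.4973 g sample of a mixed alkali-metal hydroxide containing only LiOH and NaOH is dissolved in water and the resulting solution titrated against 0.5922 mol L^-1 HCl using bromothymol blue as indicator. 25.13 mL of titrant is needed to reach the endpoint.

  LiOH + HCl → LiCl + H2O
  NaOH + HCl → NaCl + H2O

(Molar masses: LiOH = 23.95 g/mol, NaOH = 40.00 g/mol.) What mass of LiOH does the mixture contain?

n(HCl) = 0.02513 × 0.5922 = 0.01488 mol
Let x = n(LiOH), y = n(NaOH).
Titrant: 1x + 1y = 0.01488;  mass: 23.95x + 40.00y = 0.4973
Solving, x = 6.105 × 10^-3 mol, y = 8.777 × 10^-3 mol
mass of LiOH = 6.105 × 10^-3 × 23.95 = 0.1462 g

0.1462 g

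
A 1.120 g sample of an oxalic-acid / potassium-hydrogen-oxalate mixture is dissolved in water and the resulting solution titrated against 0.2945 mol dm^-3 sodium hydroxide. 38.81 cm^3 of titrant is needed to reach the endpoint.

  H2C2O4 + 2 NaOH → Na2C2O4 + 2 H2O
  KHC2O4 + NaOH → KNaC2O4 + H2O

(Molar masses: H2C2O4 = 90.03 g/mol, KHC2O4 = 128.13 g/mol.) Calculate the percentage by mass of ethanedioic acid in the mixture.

16.66 %

n(NaOH) = 0.03881 × 0.2945 = 0.01143 mol
Let x = n(H2C2O4), y = n(KHC2O4).
Titrant: 2x + 1y = 0.01143;  mass: 90.03x + 128.13y = 1.120
Solving, x = 2.072 × 10^-3 mol, y = 7.285 × 10^-3 mol
mass of H2C2O4 = 2.072 × 10^-3 × 90.03 = 0.1866 g
% H2C2O4 = 0.1866 / 1.120 × 100 = 16.66 %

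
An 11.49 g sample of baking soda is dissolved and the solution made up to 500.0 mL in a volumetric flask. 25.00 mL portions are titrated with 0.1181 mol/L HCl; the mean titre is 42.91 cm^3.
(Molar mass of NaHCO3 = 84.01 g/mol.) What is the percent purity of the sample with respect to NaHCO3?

74.11 %

NaHCO3 + HCl → NaCl + H2O + CO2
n(HCl) per titration = 0.04291 × 0.1181 = 5.068 × 10^-3 mol
n(NaHCO3) in each aliquot = 5.068 × 10^-3 mol (1:1 ratio)
n(NaHCO3) in the whole flask = 5.068 × 10^-3 × 500.0/25.00 = 0.1014 mol
mass of NaHCO3 = 0.1014 × 84.01 = 8.515 g
% NaHCO3 = 8.515 / 11.49 × 100 = 74.11 %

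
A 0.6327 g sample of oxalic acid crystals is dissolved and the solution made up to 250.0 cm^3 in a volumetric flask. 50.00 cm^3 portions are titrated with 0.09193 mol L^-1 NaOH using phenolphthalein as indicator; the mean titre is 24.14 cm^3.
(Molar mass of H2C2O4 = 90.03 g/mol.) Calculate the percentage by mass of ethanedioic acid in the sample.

H2C2O4 + 2 NaOH → Na2C2O4 + 2 H2O
n(NaOH) per titration = 0.02414 × 0.09193 = 2.219 × 10^-3 mol
From the 1:2 ratio, n(H2C2O4) in each aliquot = 1/2 × 2.219 × 10^-3 = 1.110 × 10^-3 mol
n(H2C2O4) in the whole flask = 1.110 × 10^-3 × 250.0/50.00 = 5.548 × 10^-3 mol
mass of H2C2O4 = 5.548 × 10^-3 × 90.03 = 0.4995 g
% H2C2O4 = 0.4995 / 0.6327 × 100 = 78.94 %

78.94 %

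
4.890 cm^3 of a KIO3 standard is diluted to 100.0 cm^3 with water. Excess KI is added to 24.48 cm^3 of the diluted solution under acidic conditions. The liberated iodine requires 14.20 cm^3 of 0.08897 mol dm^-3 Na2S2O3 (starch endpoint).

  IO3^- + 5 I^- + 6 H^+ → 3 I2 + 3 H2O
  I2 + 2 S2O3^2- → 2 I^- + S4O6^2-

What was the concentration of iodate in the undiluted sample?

0.1759 mol/L

n(S2O3^2-) = 0.01420 × 0.08897 = 1.263 × 10^-3 mol
n(I2) = n(S2O3^2-)/2 = 6.317 × 10^-4 mol
From the 1:3 ratio, n(IO3^-) in the aliquot = 1/3 × 6.317 × 10^-4 = 2.106 × 10^-4 mol
[IO3^-]_dilute = 2.106 × 10^-4 / 0.02448 = 0.008601 mol/L
[IO3^-]_original = 0.008601 × 100.0/4.890 = 0.1759 mol/L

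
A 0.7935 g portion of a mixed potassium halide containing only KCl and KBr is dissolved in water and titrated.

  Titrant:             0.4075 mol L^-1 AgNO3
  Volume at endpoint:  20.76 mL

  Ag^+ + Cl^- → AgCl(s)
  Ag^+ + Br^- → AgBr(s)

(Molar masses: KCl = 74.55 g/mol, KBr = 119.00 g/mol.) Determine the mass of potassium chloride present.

0.3576 g

n(AgNO3) = 0.02076 × 0.4075 = 8.460 × 10^-3 mol
Let x = n(KCl), y = n(KBr).
Titrant: 1x + 1y = 8.460 × 10^-3;  mass: 74.55x + 119.00y = 0.7935
Solving, x = 4.796 × 10^-3 mol, y = 3.663 × 10^-3 mol
mass of KCl = 4.796 × 10^-3 × 74.55 = 0.3576 g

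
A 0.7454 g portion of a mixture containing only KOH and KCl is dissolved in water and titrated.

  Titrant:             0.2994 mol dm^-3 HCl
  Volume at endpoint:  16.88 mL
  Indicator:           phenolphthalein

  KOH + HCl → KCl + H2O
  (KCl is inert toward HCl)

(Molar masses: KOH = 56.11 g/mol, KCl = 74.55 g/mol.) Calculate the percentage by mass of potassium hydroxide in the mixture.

38.04 %

n(HCl) = 0.01688 × 0.2994 = 5.054 × 10^-3 mol
Let x = n(KOH), y = n(KCl).
Titrant: 1x = 5.054 × 10^-3;  mass: 56.11x + 74.55y = 0.7454
Solving, x = 5.054 × 10^-3 mol, y = 6.195 × 10^-3 mol
mass of KOH = 5.054 × 10^-3 × 56.11 = 0.2836 g
% KOH = 0.2836 / 0.7454 × 100 = 38.04 %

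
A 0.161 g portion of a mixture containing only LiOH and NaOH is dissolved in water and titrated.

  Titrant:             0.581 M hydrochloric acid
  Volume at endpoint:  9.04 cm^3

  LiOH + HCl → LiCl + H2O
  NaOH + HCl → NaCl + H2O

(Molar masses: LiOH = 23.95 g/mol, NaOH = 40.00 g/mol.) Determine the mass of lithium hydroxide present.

n(HCl) = 0.00904 × 0.581 = 5.25 × 10^-3 mol
Let x = n(LiOH), y = n(NaOH).
Titrant: 1x + 1y = 5.25 × 10^-3;  mass: 23.95x + 40.00y = 0.161
Solving, x = 3.06 × 10^-3 mol, y = 2.19 × 10^-3 mol
mass of LiOH = 3.06 × 10^-3 × 23.95 = 0.0733 g

0.0733 g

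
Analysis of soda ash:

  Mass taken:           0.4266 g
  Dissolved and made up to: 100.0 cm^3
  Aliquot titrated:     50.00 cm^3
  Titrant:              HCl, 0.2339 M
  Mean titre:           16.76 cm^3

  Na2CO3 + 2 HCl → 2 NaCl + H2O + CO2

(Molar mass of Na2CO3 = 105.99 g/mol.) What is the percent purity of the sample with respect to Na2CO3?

n(HCl) per titration = 0.01676 × 0.2339 = 3.920 × 10^-3 mol
From the 1:2 ratio, n(Na2CO3) in each aliquot = 1/2 × 3.920 × 10^-3 = 1.960 × 10^-3 mol
n(Na2CO3) in the whole flask = 1.960 × 10^-3 × 100.0/50.00 = 3.920 × 10^-3 mol
mass of Na2CO3 = 3.920 × 10^-3 × 105.99 = 0.4155 g
% Na2CO3 = 0.4155 / 0.4266 × 100 = 97.40 %

97.40 %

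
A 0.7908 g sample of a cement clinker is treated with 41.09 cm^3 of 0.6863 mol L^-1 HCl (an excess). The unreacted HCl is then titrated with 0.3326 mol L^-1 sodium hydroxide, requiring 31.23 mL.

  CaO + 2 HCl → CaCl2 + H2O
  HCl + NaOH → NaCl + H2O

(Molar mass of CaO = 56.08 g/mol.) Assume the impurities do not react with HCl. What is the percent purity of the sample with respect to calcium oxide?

63.16 %

n(HCl) added = 0.04109 × 0.6863 = 0.02820 mol
n(NaOH) used in back-titration = 0.03123 × 0.3326 = 0.01039 mol
n(HCl) left over = 0.01039 mol (1:1 ratio)
n(HCl) consumed by analyte = 0.02820 − 0.01039 = 0.01781 mol
From the 1:2 ratio, n(CaO) = 1/2 × 0.01781 = 8.906 × 10^-3 mol
mass of CaO = 8.906 × 10^-3 × 56.08 = 0.4995 g
% CaO = 0.4995 / 0.7908 × 100 = 63.16 %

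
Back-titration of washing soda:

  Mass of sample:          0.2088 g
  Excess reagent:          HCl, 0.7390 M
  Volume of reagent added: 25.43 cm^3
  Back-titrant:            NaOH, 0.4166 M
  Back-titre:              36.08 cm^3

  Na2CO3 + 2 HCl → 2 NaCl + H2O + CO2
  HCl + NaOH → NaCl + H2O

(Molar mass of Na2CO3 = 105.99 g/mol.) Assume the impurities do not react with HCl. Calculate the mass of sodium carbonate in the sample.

n(HCl) added = 0.02543 × 0.7390 = 0.01879 mol
n(NaOH) used in back-titration = 0.03608 × 0.4166 = 0.01503 mol
n(HCl) left over = 0.01503 mol (1:1 ratio)
n(HCl) consumed by analyte = 0.01879 − 0.01503 = 3.762 × 10^-3 mol
From the 1:2 ratio, n(Na2CO3) = 1/2 × 3.762 × 10^-3 = 1.881 × 10^-3 mol
mass of Na2CO3 = 1.881 × 10^-3 × 105.99 = 0.1994 g

0.1994 g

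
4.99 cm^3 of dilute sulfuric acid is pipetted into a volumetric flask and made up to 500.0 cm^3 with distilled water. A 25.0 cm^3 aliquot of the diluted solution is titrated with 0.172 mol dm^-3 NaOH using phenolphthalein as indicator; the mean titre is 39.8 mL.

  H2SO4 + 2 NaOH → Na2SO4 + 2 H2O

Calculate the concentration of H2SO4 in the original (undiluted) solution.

13.7 mol/L

n(NaOH) = 0.0398 × 0.172 = 6.85 × 10^-3 mol
From the 1:2 ratio, n(H2SO4) in the aliquot = 1/2 × 6.85 × 10^-3 = 3.42 × 10^-3 mol
[H2SO4]_dilute = 3.42 × 10^-3 / 0.0250 = 0.137 mol/L
Dilution factor = 500.0 / 4.99 = 100.2
[H2SO4]_stock = 0.137 × 100.2 = 13.7 mol/L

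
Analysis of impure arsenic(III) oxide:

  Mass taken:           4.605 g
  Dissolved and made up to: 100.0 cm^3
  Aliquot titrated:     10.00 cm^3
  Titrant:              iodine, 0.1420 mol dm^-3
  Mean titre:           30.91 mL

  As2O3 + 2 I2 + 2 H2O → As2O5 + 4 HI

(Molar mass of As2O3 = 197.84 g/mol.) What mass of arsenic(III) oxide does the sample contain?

4.342 g

n(I2) per titration = 0.03091 × 0.1420 = 4.389 × 10^-3 mol
From the 1:2 ratio, n(As2O3) in each aliquot = 1/2 × 4.389 × 10^-3 = 2.195 × 10^-3 mol
n(As2O3) in the whole flask = 2.195 × 10^-3 × 100.0/10.00 = 0.02195 mol
mass of As2O3 = 0.02195 × 197.84 = 4.342 g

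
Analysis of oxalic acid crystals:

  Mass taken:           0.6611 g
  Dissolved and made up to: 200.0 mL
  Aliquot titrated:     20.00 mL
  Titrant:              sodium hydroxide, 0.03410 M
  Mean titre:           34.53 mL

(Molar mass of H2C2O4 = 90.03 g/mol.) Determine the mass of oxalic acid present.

H2C2O4 + 2 NaOH → Na2C2O4 + 2 H2O
n(NaOH) per titration = 0.03453 × 0.03410 = 1.177 × 10^-3 mol
From the 1:2 ratio, n(H2C2O4) in each aliquot = 1/2 × 1.177 × 10^-3 = 5.887 × 10^-4 mol
n(H2C2O4) in the whole flask = 5.887 × 10^-4 × 200.0/20.00 = 5.887 × 10^-3 mol
mass of H2C2O4 = 5.887 × 10^-3 × 90.03 = 0.5300 g

0.5300 g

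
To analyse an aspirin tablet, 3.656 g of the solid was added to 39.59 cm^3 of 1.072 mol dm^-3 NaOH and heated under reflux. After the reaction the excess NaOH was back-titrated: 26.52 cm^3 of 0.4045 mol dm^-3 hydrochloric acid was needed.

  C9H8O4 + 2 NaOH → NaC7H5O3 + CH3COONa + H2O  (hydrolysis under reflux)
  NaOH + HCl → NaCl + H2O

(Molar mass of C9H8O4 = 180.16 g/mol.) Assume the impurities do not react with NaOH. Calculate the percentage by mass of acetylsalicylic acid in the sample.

78.14 %

n(NaOH) added = 0.03959 × 1.072 = 0.04244 mol
n(HCl) used in back-titration = 0.02652 × 0.4045 = 0.01073 mol
n(NaOH) left over = 0.01073 mol (1:1 ratio)
n(NaOH) consumed by analyte = 0.04244 − 0.01073 = 0.03171 mol
From the 1:2 ratio, n(C9H8O4) = 1/2 × 0.03171 = 0.01586 mol
mass of C9H8O4 = 0.01586 × 180.16 = 2.857 g
% C9H8O4 = 2.857 / 3.656 × 100 = 78.14 %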